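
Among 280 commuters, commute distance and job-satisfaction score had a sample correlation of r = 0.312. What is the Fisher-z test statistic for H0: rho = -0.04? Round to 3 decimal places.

6.038

Fisher z: atanh(0.312) = 0.322760, atanh(-0.04) = -0.040021
z = (z_r − z_0)·√(n−3) = (0.322760 − (-0.040021))·√277 = 0.362781 · 16.643317 = 6.038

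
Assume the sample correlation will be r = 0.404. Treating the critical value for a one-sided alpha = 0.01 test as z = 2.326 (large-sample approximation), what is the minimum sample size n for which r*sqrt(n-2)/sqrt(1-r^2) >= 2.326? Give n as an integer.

30

r√(n−2)/√(1−r²) ≥ 2.326  ⇔  n−2 ≥ (2.326)²·(1−r²)/r²
(1−r²)/r² = (1−0.163216)/0.163216 = 5.1269
n ≥ 2 + 5.410276·5.1269 = 2 + 27.7379 = 29.7379
⌈29.7379⌉ = 30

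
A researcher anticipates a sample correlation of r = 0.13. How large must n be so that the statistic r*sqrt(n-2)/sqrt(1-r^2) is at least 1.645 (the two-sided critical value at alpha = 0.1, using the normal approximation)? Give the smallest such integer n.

r√(n−2)/√(1−r²) ≥ 1.645  ⇔  n−2 ≥ (1.645)²·(1−r²)/r²
(1−r²)/r² = (1−0.0169)/0.0169 = 58.1716
n ≥ 2 + 2.706025·58.1716 = 2 + 157.4138 = 159.4138
⌈159.4138⌉ = 160

160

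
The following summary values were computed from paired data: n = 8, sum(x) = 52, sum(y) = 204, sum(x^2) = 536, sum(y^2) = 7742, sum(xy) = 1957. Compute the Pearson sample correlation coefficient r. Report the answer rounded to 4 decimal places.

0.8898

S_xy = nΣxy − ΣxΣy = 8·1957 − 52·204 = 15656 − 10608 = 5048
S_xx = nΣx² − (Σx)² = 8·536 − 52² = 4288 − 2704 = 1584
S_yy = nΣy² − (Σy)² = 8·7742 − 204² = 61936 − 41616 = 20320
r = S_xy / √(S_xx·S_yy) = 5048 / √(1584·20320) = 5048 / √32186880 = 5048 / 5673.3482 = 0.8898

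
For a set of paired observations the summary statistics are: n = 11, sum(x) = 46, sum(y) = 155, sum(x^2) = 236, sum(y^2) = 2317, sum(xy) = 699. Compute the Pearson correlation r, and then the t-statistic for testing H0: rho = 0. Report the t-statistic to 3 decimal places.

Numerator: nΣxy − (Σx)(Σy) = 11·699 − (46)(155) = 559
Denominator: √[(nΣx²−(Σx)²)(nΣy²−(Σy)²)]
  nΣx²−(Σx)² = 11·236 − 2116 = 480;  nΣy²−(Σy)² = 11·2317 − 24025 = 1462
  √(480·1462) = √701760 = 837.7112
r = 559 / 837.7112 = 0.6673
t = r·√(n−2)/√(1−r²) = 0.6673·√9 / √(1−0.445289) = 2.001900 / 0.744789 = 2.688

2.688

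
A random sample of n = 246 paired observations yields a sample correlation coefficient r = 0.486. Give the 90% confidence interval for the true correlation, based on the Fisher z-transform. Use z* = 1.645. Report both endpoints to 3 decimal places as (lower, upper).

Fisher z: z_r = atanh(r) = ½·ln((1+0.486)/(1−0.486)) = 0.530810
SE(z) = 1/√(n−3) = 1/√243 = 0.064150
90% ⇒ z* = 1.645; margin = 1.645·0.064150 = 0.105527
CI on z-scale: (0.425283, 0.636337)
Back-transform: tanh(0.425283) = 0.401372, tanh(0.636337) = 0.562400

(0.401, 0.562)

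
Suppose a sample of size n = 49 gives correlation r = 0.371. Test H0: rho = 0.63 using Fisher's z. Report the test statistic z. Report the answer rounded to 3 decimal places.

Fisher z: atanh(0.371) = 0.389582, atanh(0.63) = 0.741416
z = (z_r − z_0)·√(n−3) = (0.389582 − 0.741416)·√46 = -0.351834 · 6.782330 = -2.386

-2.386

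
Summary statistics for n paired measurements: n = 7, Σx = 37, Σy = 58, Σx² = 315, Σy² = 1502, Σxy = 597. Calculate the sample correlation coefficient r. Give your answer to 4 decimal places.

S_xy = nΣxy − ΣxΣy = 7·597 − 37·58 = 4179 − 2146 = 2033
S_xx = nΣx² − (Σx)² = 7·315 − 37² = 2205 − 1369 = 836
S_yy = nΣy² − (Σy)² = 7·1502 − 58² = 10514 − 3364 = 7150
r = S_xy / √(S_xx·S_yy) = 2033 / √(836·7150) = 2033 / √5977400 = 2033 / 2444.8722 = 0.8315

0.8315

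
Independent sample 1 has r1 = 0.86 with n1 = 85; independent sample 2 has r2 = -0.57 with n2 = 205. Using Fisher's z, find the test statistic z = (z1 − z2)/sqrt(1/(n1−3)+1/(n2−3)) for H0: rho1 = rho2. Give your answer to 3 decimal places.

14.822

Fisher z-transforms: z1 = atanh(0.86) = 1.293345, z2 = atanh(-0.57) = -0.647523; difference d = 1.940868
Var(d) = 1/82 + 1/202 = 0.0121951 + 0.0049505 = 0.0171456
z = d/√Var(d) = 1.940868 / √0.0171456 = 1.940868 / 0.130941 = 14.822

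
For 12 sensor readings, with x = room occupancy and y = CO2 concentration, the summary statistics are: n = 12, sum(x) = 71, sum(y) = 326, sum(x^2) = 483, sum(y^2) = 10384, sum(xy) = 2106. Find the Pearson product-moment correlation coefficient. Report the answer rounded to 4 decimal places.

S_xy = nΣxy − ΣxΣy = 12·2106 − 71·326 = 25272 − 23146 = 2126
S_xx = nΣx² − (Σx)² = 12·483 − 71² = 5796 − 5041 = 755
S_yy = nΣy² − (Σy)² = 12·10384 − 326² = 124608 − 106276 = 18332
r = S_xy / √(S_xx·S_yy) = 2126 / √(755·18332) = 2126 / √13840660 = 2126 / 3720.3038 = 0.5715

0.5715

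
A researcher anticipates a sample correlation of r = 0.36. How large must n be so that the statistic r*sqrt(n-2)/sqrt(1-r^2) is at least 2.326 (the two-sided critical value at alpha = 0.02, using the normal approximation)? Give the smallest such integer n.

39

Need r·√(n−2)/√(1−r²) ≥ 2.326
√(n−2) ≥ 2.326·√(1−0.1296) / 0.36 = 2.326·0.932952 / 0.36 = 6.0279
n−2 ≥ 36.3356  ⇒  n ≥ 38.3356
Smallest integer n = 39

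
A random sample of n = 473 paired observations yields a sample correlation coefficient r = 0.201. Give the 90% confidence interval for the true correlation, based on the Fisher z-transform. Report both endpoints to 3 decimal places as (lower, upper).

z_r = atanh(0.201) = 0.203774;  SE = 1/√(n−3) = 1/√470 = 0.046127
z-limits: 0.203774 ± 1.645·0.046127 = 0.203774 ± 0.075879 = [0.127895, 0.279653]
ρ-limits: (tanh 0.127895, tanh 0.279653) = (0.127, 0.273)

(0.127, 0.273)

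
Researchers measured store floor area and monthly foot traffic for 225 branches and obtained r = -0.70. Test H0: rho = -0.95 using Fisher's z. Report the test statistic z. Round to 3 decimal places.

z_r = atanh(-0.70) = -0.867301,  z_0 = atanh(-0.95) = -1.831781
SE = 1/√(n−3) = 1/√222 = 0.067116
z = (z_r − z_0)/SE = (-0.867301 − (-1.831781)) / 0.067116 = 0.964480 / 0.067116 = 14.370

14.370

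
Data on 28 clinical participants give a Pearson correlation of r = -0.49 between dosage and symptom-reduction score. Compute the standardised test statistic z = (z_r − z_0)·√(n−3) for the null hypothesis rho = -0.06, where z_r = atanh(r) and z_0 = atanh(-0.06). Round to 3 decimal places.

Fisher z: atanh(-0.49) = -0.536060, atanh(-0.06) = -0.060072
z = (z_r − z_0)·√(n−3) = (-0.536060 − (-0.060072))·√25 = -0.475988 · 5.000000 = -2.380

-2.380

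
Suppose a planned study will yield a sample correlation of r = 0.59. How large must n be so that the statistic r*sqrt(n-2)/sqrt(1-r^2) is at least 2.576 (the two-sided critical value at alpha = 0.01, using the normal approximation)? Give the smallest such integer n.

15

Need r·√(n−2)/√(1−r²) ≥ 2.576
√(n−2) ≥ 2.576·√(1−0.3481) / 0.59 = 2.576·0.807403 / 0.59 = 3.5252
n−2 ≥ 12.4270  ⇒  n ≥ 14.4270
Smallest integer n = 15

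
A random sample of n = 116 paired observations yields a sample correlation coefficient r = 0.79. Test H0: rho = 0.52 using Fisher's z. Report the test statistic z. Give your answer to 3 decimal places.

z_r = atanh(0.79) = 1.071432,  z_0 = atanh(0.52) = 0.576340
SE = 1/√(n−3) = 1/√113 = 0.094072
z = (z_r − z_0)/SE = (1.071432 − 0.576340) / 0.094072 = 0.495092 / 0.094072 = 5.263

5.263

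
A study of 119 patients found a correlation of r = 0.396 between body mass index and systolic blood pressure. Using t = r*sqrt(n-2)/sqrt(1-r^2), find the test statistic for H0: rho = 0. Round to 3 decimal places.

4.665

t = r·√(n−2) / √(1−r²) with r = 0.396, n = 119
  = 0.396·√117 / √(1 − 0.156816)
  = 0.396·10.816654 / 0.918251
  = 4.283395 / 0.918251 = 4.665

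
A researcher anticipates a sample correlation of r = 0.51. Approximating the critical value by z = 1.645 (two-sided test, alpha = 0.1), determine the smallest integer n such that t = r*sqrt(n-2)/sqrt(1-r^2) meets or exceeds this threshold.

r√(n−2)/√(1−r²) ≥ 1.645  ⇔  n−2 ≥ (1.645)²·(1−r²)/r²
(1−r²)/r² = (1−0.2601)/0.2601 = 2.8447
n ≥ 2 + 2.706025·2.8447 = 2 + 7.6978 = 9.6978
⌈9.6978⌉ = 10

10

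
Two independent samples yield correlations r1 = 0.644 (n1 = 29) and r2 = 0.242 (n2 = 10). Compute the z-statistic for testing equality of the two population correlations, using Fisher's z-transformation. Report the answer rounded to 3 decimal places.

1.217

Fisher z-transforms: z1 = atanh(0.644) = 0.764978, z2 = atanh(0.242) = 0.246897; difference d = 0.518081
Var(d) = 1/26 + 1/7 = 0.0384615 + 0.1428571 = 0.1813186
z = d/√Var(d) = 0.518081 / √0.1813186 = 0.518081 / 0.425815 = 1.217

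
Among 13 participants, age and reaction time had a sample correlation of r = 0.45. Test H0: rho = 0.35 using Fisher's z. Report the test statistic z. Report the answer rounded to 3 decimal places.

Fisher z: atanh(0.45) = 0.484700, atanh(0.35) = 0.365444
z = (z_r − z_0)·√(n−3) = (0.484700 − 0.365444)·√10 = 0.119256 · 3.162278 = 0.377

0.377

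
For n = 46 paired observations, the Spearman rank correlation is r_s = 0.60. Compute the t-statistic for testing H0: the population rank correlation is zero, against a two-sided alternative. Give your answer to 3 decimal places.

t = r_s·√(n−2) / √(1−r_s²) with r_s = 0.60, n = 46
  = 0.60·√44 / √(1 − 0.3600)
  = 0.60·6.633250 / 0.800000
  = 3.979950 / 0.800000 = 4.975

4.975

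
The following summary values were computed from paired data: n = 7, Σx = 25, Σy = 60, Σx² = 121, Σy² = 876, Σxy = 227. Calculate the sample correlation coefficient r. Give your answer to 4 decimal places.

0.1187

Numerator: nΣxy − (Σx)(Σy) = 7·227 − (25)(60) = 89
Denominator: √[(nΣx²−(Σx)²)(nΣy²−(Σy)²)]
  nΣx²−(Σx)² = 7·121 − 625 = 222;  nΣy²−(Σy)² = 7·876 − 3600 = 2532
  √(222·2532) = √562104 = 749.7360
r = 89 / 749.7360 = 0.1187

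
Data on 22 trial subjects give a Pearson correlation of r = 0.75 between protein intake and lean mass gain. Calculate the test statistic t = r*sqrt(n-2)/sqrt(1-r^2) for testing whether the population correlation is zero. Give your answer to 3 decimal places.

1 − r² = 1 − 0.5625 = 0.4375;  √(1−r²) = 0.661438
√(n−2) = √20 = 4.472136
t = r·√(n−2)/√(1−r²) = 0.75 · 4.472136 / 0.661438 = 5.071

5.071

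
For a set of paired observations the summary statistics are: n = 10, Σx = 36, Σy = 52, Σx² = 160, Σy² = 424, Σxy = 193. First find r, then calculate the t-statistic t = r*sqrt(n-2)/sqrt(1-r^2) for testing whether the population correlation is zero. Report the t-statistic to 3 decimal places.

Numerator: nΣxy − (Σx)(Σy) = 10·193 − (36)(52) = 58
Denominator: √[(nΣx²−(Σx)²)(nΣy²−(Σy)²)]
  nΣx²−(Σx)² = 10·160 − 1296 = 304;  nΣy²−(Σy)² = 10·424 − 2704 = 1536
  √(304·1536) = √466944 = 683.3330
r = 58 / 683.3330 = 0.0849
t = r·√(n−2)/√(1−r²) = 0.0849·√8 / √(1−0.007208) = 0.240133 / 0.996389 = 0.241

0.241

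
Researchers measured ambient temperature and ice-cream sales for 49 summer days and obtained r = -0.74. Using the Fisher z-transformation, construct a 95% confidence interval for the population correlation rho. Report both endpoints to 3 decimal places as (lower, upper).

Fisher z: z_r = atanh(r) = ½·ln((1+(-0.74))/(1−(-0.74))) = -0.950479
SE(z) = 1/√(n−3) = 1/√46 = 0.147442
95% ⇒ z* = 1.960; margin = 1.960·0.147442 = 0.288986
CI on z-scale: (-1.239465, -0.661493)
Back-transform: tanh(-1.239465) = -0.845303, tanh(-0.661493) = -0.579356

(-0.845, -0.579)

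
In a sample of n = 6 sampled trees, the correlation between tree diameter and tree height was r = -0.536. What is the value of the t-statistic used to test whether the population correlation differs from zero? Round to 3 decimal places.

-1.270

1 − r² = 1 − 0.287296 = 0.712704;  √(1−r²) = 0.844218
√(n−2) = √4 = 2.000000
t = r·√(n−2)/√(1−r²) = -0.536 · 2.000000 / 0.844218 = -1.270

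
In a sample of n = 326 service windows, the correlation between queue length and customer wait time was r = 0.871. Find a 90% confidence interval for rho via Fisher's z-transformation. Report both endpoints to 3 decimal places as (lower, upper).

Fisher z: z_r = atanh(r) = ½·ln((1+0.871)/(1−0.871)) = 1.337208
SE(z) = 1/√(n−3) = 1/√323 = 0.055641
90% ⇒ z* = 1.645; margin = 1.645·0.055641 = 0.091529
CI on z-scale: (1.245679, 1.428737)
Back-transform: tanh(1.245679) = 0.847068, tanh(1.428737) = 0.891407

(0.847, 0.891)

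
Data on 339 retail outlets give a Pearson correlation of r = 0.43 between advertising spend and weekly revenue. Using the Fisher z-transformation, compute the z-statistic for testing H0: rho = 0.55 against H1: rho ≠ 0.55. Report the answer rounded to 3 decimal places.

-2.905

z_r = atanh(0.43) = 0.459897,  z_0 = atanh(0.55) = 0.618381
SE = 1/√(n−3) = 1/√336 = 0.054554
z = (z_r − z_0)/SE = (0.459897 − 0.618381) / 0.054554 = -0.158484 / 0.054554 = -2.905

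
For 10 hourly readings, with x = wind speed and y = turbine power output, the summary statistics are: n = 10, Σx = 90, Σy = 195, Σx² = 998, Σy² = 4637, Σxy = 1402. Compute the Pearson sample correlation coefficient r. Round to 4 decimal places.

Numerator: nΣxy − (Σx)(Σy) = 10·1402 − (90)(195) = -3530
Denominator: √[(nΣx²−(Σx)²)(nΣy²−(Σy)²)]
  nΣx²−(Σx)² = 10·998 − 8100 = 1880;  nΣy²−(Σy)² = 10·4637 − 38025 = 8345
  √(1880·8345) = √15688600 = 3960.8837
r = -3530 / 3960.8837 = -0.8912

-0.8912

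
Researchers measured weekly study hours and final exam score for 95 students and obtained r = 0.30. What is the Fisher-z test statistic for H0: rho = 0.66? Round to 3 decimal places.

z_r = atanh(0.30) = 0.309520,  z_0 = atanh(0.66) = 0.792814
SE = 1/√(n−3) = 1/√92 = 0.104257
z = (z_r − z_0)/SE = (0.309520 − 0.792814) / 0.104257 = -0.483294 / 0.104257 = -4.636

-4.636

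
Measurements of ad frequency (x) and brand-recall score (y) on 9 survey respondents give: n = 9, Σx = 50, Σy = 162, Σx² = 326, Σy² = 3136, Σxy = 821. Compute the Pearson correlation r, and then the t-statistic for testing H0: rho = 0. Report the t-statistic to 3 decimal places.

S_xy = nΣxy − ΣxΣy = 9·821 − 50·162 = 7389 − 8100 = -711
S_xx = nΣx² − (Σx)² = 9·326 − 50² = 2934 − 2500 = 434
S_yy = nΣy² − (Σy)² = 9·3136 − 162² = 28224 − 26244 = 1980
r = S_xy / √(S_xx·S_yy) = -711 / √(434·1980) = -711 / √859320 = -711 / 926.9951 = -0.7670
t = r·√(n−2)/√(1−r²) = -0.7670·√7 / √(1−0.588289) = -2.029291 / 0.641647 = -3.163

-3.163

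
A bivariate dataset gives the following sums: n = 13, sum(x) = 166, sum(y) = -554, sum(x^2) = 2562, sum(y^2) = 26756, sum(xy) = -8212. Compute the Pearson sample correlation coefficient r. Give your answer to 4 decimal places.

S_xy = nΣxy − ΣxΣy = 13·(-8212) − 166·(-554) = -106756 − (-91964) = -14792
S_xx = nΣx² − (Σx)² = 13·2562 − 166² = 33306 − 27556 = 5750
S_yy = nΣy² − (Σy)² = 13·26756 − (-554)² = 347828 − 306916 = 40912
r = S_xy / √(S_xx·S_yy) = -14792 / √(5750·40912) = -14792 / √235244000 = -14792 / 15337.6661 = -0.9644

-0.9644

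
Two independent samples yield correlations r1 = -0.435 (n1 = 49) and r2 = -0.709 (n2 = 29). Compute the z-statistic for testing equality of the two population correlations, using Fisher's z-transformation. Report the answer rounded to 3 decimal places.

1.708

Fisher z-transforms: z1 = atanh(-0.435) = -0.466047, z2 = atanh(-0.709) = -0.885170; difference d = 0.419123
Var(d) = 1/46 + 1/26 = 0.0217391 + 0.0384615 = 0.0602006
z = d/√Var(d) = 0.419123 / √0.0602006 = 0.419123 / 0.245358 = 1.708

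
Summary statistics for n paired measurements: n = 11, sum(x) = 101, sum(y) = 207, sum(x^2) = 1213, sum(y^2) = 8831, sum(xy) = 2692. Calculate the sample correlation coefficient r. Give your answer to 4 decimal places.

0.6665

S_xy = nΣxy − ΣxΣy = 11·2692 − 101·207 = 29612 − 20907 = 8705
S_xx = nΣx² − (Σx)² = 11·1213 − 101² = 13343 − 10201 = 3142
S_yy = nΣy² − (Σy)² = 11·8831 − 207² = 97141 − 42849 = 54292
r = S_xy / √(S_xx·S_yy) = 8705 / √(3142·54292) = 8705 / √170585464 = 8705 / 13060.8370 = 0.6665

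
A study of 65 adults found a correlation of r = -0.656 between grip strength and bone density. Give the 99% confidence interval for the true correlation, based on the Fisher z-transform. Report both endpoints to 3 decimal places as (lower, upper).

z_r = atanh(-0.656) = -0.785759;  SE = 1/√(n−3) = 1/√62 = 0.127000
z-limits: -0.785759 ± 2.576·0.127000 = -0.785759 ± 0.327152 = [-1.112911, -0.458607]
ρ-limits: (tanh -1.112911, tanh -0.458607) = (-0.805, -0.429)

(-0.805, -0.429)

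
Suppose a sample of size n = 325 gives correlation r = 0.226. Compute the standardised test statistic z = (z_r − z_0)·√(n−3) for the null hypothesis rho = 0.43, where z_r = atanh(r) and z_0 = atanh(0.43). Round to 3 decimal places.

-4.126

Fisher z: atanh(0.226) = 0.229970, atanh(0.43) = 0.459897
z = (z_r − z_0)·√(n−3) = (0.229970 − 0.459897)·√322 = -0.229927 · 17.944358 = -4.126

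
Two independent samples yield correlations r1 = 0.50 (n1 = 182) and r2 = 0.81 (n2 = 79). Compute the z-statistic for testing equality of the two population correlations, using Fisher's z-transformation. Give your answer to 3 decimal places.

-4.220

Fisher z-transforms: z1 = atanh(0.50) = 0.549306, z2 = atanh(0.81) = 1.127029; difference d = -0.577723
Var(d) = 1/179 + 1/76 = 0.0055866 + 0.0131579 = 0.0187445
z = d/√Var(d) = -0.577723 / √0.0187445 = -0.577723 / 0.136911 = -4.220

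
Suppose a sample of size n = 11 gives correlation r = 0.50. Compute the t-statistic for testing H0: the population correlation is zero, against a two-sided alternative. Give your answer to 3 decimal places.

1.732

t = r·√(n−2) / √(1−r²) with r = 0.50, n = 11
  = 0.50·√9 / √(1 − 0.2500)
  = 0.50·3.000000 / 0.866025
  = 1.500000 / 0.866025 = 1.732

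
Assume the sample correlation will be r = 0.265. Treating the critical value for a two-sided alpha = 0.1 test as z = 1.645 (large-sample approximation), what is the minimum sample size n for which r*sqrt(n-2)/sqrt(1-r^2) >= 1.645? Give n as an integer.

Need r·√(n−2)/√(1−r²) ≥ 1.645
√(n−2) ≥ 1.645·√(1−0.070225) / 0.265 = 1.645·0.964248 / 0.265 = 5.9856
n−2 ≥ 35.8274  ⇒  n ≥ 37.8274
Smallest integer n = 38

38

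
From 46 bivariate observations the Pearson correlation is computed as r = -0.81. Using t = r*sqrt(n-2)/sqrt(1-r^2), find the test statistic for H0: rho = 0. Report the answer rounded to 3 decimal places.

1 − r² = 1 − 0.6561 = 0.3439;  √(1−r²) = 0.586430
√(n−2) = √44 = 6.633250
t = r·√(n−2)/√(1−r²) = -0.81 · 6.633250 / 0.586430 = -9.162

-9.162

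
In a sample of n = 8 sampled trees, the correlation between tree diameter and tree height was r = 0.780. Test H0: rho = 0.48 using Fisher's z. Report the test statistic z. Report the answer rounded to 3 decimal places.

1.168

Fisher z: atanh(0.780) = 1.045371, atanh(0.48) = 0.522984
z = (z_r − z_0)·√(n−3) = (1.045371 − 0.522984)·√5 = 0.522387 · 2.236068 = 1.168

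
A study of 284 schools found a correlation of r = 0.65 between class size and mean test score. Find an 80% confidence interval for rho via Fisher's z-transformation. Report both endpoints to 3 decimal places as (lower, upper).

(0.604, 0.692)

z_r = atanh(0.65) = 0.775299;  SE = 1/√(n−3) = 1/√281 = 0.059655
z-limits: 0.775299 ± 1.282·0.059655 = 0.775299 ± 0.076478 = [0.698821, 0.851777]
ρ-limits: (tanh 0.698821, tanh 0.851777) = (0.604, 0.692)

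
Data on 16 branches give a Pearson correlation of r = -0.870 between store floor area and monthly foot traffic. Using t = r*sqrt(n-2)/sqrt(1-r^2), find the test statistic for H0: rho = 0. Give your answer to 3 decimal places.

1 − r² = 1 − 0.756900 = 0.243100;  √(1−r²) = 0.493052
√(n−2) = √14 = 3.741657
t = r·√(n−2)/√(1−r²) = -0.870 · 3.741657 / 0.493052 = -6.602

-6.602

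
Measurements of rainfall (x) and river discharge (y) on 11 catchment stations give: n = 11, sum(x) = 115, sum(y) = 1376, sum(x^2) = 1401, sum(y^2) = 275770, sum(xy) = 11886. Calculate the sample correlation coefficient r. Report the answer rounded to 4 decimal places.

S_xy = nΣxy − ΣxΣy = 11·11886 − 115·1376 = 130746 − 158240 = -27494
S_xx = nΣx² − (Σx)² = 11·1401 − 115² = 15411 − 13225 = 2186
S_yy = nΣy² − (Σy)² = 11·275770 − 1376² = 3033470 − 1893376 = 1140094
r = S_xy / √(S_xx·S_yy) = -27494 / √(2186·1140094) = -27494 / √2492245484 = -27494 / 49922.3946 = -0.5507

-0.5507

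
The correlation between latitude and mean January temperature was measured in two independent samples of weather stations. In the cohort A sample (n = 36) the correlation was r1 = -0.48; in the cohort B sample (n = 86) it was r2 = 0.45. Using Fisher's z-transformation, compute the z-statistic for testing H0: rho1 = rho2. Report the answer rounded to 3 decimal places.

z1 = atanh(-0.48) = -0.522984,  z2 = atanh(0.45) = 0.484700
SE = √(1/(n1−3) + 1/(n2−3)) = √(1/33 + 1/83) = √(0.0303030 + 0.0120482) = √0.0423512 = 0.205794
z = (z1 − z2)/SE = (-0.522984 − 0.484700) / 0.205794 = -1.007684 / 0.205794 = -4.897

-4.897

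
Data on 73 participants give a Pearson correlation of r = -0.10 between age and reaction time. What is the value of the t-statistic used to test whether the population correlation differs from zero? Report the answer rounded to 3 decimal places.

t = r·√(n−2) / √(1−r²) with r = -0.10, n = 73
  = -0.10·√71 / √(1 − 0.0100)
  = -0.10·8.426150 / 0.994987
  = -0.842615 / 0.994987 = -0.847

-0.847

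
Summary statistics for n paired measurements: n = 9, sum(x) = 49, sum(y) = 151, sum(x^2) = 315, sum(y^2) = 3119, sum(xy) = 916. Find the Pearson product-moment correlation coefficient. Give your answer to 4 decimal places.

Numerator: nΣxy − (Σx)(Σy) = 9·916 − (49)(151) = 845
Denominator: √[(nΣx²−(Σx)²)(nΣy²−(Σy)²)]
  nΣx²−(Σx)² = 9·315 − 2401 = 434;  nΣy²−(Σy)² = 9·3119 − 22801 = 5270
  √(434·5270) = √2287180 = 1512.3426
r = 845 / 1512.3426 = 0.5587

0.5587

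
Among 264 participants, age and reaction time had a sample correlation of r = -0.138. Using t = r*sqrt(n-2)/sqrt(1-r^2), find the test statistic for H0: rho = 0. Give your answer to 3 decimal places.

-2.255

t = r·√(n−2) / √(1−r²) with r = -0.138, n = 264
  = -0.138·√262 / √(1 − 0.019044)
  = -0.138·16.186414 / 0.990432
  = -2.233725 / 0.990432 = -2.255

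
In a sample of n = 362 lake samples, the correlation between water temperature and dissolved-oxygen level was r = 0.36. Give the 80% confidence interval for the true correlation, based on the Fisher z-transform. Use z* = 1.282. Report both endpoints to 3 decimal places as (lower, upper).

Fisher z: z_r = atanh(r) = ½·ln((1+0.36)/(1−0.36)) = 0.376886
SE(z) = 1/√(n−3) = 1/√359 = 0.052778
80% ⇒ z* = 1.282; margin = 1.282·0.052778 = 0.067661
CI on z-scale: (0.309225, 0.444547)
Back-transform: tanh(0.309225) = 0.299732, tanh(0.444547) = 0.417406

(0.300, 0.417)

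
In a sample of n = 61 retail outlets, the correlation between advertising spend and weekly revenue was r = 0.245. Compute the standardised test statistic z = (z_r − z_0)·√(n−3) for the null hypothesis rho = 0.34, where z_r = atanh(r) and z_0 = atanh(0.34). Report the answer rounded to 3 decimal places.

-0.792

Fisher z: atanh(0.245) = 0.250087, atanh(0.34) = 0.354093
z = (z_r − z_0)·√(n−3) = (0.250087 − 0.354093)·√58 = -0.104006 · 7.615773 = -0.792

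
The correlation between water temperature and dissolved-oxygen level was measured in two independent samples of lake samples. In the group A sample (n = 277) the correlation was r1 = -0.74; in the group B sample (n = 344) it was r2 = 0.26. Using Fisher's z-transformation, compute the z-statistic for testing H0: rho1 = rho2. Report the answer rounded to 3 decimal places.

Fisher z-transforms: z1 = atanh(-0.74) = -0.950479, z2 = atanh(0.26) = 0.266108; difference d = -1.216587
Var(d) = 1/274 + 1/341 = 0.0036496 + 0.0029326 = 0.0065822
z = d/√Var(d) = -1.216587 / √0.0065822 = -1.216587 / 0.081131 = -14.995

-14.995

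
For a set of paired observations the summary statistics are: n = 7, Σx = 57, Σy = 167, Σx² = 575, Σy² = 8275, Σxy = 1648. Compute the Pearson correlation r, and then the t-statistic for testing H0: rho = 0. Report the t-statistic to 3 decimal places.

Numerator: nΣxy − (Σx)(Σy) = 7·1648 − (57)(167) = 2017
Denominator: √[(nΣx²−(Σx)²)(nΣy²−(Σy)²)]
  nΣx²−(Σx)² = 7·575 − 3249 = 776;  nΣy²−(Σy)² = 7·8275 − 27889 = 30036
  √(776·30036) = √23307936 = 4827.8293
r = 2017 / 4827.8293 = 0.4178
t = r·√(n−2)/√(1−r²) = 0.4178·√5 / √(1−0.174557) = 0.934229 / 0.908539 = 1.028

1.028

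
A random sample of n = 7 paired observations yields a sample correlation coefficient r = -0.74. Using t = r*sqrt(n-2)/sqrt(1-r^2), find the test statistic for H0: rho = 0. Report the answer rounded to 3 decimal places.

-2.460

t = r·√(n−2) / √(1−r²) with r = -0.74, n = 7
  = -0.74·√5 / √(1 − 0.5476)
  = -0.74·2.236068 / 0.672607
  = -1.654690 / 0.672607 = -2.460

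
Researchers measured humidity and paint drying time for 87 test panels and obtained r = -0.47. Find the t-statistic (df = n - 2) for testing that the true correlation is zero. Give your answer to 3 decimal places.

t = r·√(n−2) / √(1−r²) with r = -0.47, n = 87
  = -0.47·√85 / √(1 − 0.2209)
  = -0.47·9.219544 / 0.882666
  = -4.333186 / 0.882666 = -4.909

-4.909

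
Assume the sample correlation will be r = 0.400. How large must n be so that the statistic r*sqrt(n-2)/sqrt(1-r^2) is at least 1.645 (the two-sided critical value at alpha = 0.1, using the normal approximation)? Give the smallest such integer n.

Need r·√(n−2)/√(1−r²) ≥ 1.645
√(n−2) ≥ 1.645·√(1−0.160000) / 0.400 = 1.645·0.916515 / 0.400 = 3.7692
n−2 ≥ 14.2069  ⇒  n ≥ 16.2069
Smallest integer n = 17

17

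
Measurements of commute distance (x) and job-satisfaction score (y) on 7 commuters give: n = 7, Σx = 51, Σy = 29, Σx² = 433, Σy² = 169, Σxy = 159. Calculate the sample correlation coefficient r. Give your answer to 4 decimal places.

Numerator: nΣxy − (Σx)(Σy) = 7·159 − (51)(29) = -366
Denominator: √[(nΣx²−(Σx)²)(nΣy²−(Σy)²)]
  nΣx²−(Σx)² = 7·433 − 2601 = 430;  nΣy²−(Σy)² = 7·169 − 841 = 342
  √(430·342) = √147060 = 383.4840
r = -366 / 383.4840 = -0.9544

-0.9544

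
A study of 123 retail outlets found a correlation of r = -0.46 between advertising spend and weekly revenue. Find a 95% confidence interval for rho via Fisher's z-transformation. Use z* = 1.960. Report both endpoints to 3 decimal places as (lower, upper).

z_r = atanh(-0.46) = -0.497311;  SE = 1/√(n−3) = 1/√120 = 0.091287
z-limits: -0.497311 ± 1.960·0.091287 = -0.497311 ± 0.178923 = [-0.676234, -0.318388]
ρ-limits: (tanh -0.676234, tanh -0.318388) = (-0.589, -0.308)

(-0.589, -0.308)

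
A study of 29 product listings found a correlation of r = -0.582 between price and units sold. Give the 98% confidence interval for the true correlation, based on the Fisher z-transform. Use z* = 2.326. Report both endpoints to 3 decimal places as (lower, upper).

Fisher z: z_r = atanh(r) = ½·ln((1+(-0.582))/(1−(-0.582))) = -0.665482
SE(z) = 1/√(n−3) = 1/√26 = 0.196116
98% ⇒ z* = 2.326; margin = 2.326·0.196116 = 0.456166
CI on z-scale: (-1.121648, -0.209316)
Back-transform: tanh(-1.121648) = -0.808141, tanh(-0.209316) = -0.206312

(-0.808, -0.206)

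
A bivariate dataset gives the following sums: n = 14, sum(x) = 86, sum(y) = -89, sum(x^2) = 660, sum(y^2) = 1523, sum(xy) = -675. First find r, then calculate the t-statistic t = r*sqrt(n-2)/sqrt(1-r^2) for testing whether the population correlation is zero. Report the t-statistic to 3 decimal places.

-1.342

S_xy = nΣxy − ΣxΣy = 14·(-675) − 86·(-89) = -9450 − (-7654) = -1796
S_xx = nΣx² − (Σx)² = 14·660 − 86² = 9240 − 7396 = 1844
S_yy = nΣy² − (Σy)² = 14·1523 − (-89)² = 21322 − 7921 = 13401
r = S_xy / √(S_xx·S_yy) = -1796 / √(1844·13401) = -1796 / √24711444 = -1796 / 4971.0607 = -0.3613
t = r·√(n−2)/√(1−r²) = -0.3613·√12 / √(1−0.130538) = -1.251580 / 0.932449 = -1.342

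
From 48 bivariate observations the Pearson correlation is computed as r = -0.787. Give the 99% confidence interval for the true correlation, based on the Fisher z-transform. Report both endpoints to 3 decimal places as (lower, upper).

z_r = atanh(-0.787) = -1.063501;  SE = 1/√(n−3) = 1/√45 = 0.149071
z-limits: -1.063501 ± 2.576·0.149071 = -1.063501 ± 0.384007 = [-1.447508, -0.679494]
ρ-limits: (tanh -1.447508, tanh -0.679494) = (-0.895, -0.591)

(-0.895, -0.591)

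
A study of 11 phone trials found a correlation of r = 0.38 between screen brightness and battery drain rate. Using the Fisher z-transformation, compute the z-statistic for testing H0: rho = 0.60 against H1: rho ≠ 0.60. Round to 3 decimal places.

Fisher z: atanh(0.38) = 0.400060, atanh(0.60) = 0.693147
z = (z_r − z_0)·√(n−3) = (0.400060 − 0.693147)·√8 = -0.293087 · 2.828427 = -0.829

-0.829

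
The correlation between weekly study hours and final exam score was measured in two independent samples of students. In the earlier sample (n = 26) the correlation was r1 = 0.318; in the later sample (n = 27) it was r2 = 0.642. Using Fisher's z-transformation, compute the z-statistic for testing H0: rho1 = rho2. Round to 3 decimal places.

Fisher z-transforms: z1 = atanh(0.318) = 0.329421, z2 = atanh(0.642) = 0.761569; difference d = -0.432148
Var(d) = 1/23 + 1/24 = 0.0434783 + 0.0416667 = 0.0851450
z = d/√Var(d) = -0.432148 / √0.0851450 = -0.432148 / 0.291796 = -1.481

-1.481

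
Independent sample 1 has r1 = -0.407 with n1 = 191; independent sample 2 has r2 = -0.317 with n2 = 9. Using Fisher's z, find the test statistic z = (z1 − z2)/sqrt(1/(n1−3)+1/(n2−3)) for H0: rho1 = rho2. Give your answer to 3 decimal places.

-0.250

z1 = atanh(-0.407) = -0.432010,  z2 = atanh(-0.317) = -0.328308
SE = √(1/(n1−3) + 1/(n2−3)) = √(1/188 + 1/6) = √(0.0053191 + 0.1666667) = √0.1719858 = 0.414712
z = (z1 − z2)/SE = (-0.432010 − (-0.328308)) / 0.414712 = -0.103702 / 0.414712 = -0.250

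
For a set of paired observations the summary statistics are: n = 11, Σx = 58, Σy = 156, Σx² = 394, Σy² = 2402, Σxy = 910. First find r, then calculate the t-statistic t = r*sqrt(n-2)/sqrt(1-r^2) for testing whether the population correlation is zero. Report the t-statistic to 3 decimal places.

2.754

Numerator: nΣxy − (Σx)(Σy) = 11·910 − (58)(156) = 962
Denominator: √[(nΣx²−(Σx)²)(nΣy²−(Σy)²)]
  nΣx²−(Σx)² = 11·394 − 3364 = 970;  nΣy²−(Σy)² = 11·2402 − 24336 = 2086
  √(970·2086) = √2023420 = 1422.4697
r = 962 / 1422.4697 = 0.6763
t = r·√(n−2)/√(1−r²) = 0.6763·√9 / √(1−0.457382) = 2.028900 / 0.736626 = 2.754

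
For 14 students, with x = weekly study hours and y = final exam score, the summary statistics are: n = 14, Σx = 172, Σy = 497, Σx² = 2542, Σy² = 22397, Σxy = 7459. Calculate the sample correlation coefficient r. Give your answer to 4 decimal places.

0.9476

Numerator: nΣxy − (Σx)(Σy) = 14·7459 − (172)(497) = 18942
Denominator: √[(nΣx²−(Σx)²)(nΣy²−(Σy)²)]
  nΣx²−(Σx)² = 14·2542 − 29584 = 6004;  nΣy²−(Σy)² = 14·22397 − 247009 = 66549
  √(6004·66549) = √399560196 = 19989.0019
r = 18942 / 19989.0019 = 0.9476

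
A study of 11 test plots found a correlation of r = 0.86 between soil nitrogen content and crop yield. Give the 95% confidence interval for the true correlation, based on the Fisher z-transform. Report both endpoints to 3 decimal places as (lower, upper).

Fisher z: z_r = atanh(r) = ½·ln((1+0.86)/(1−0.86)) = 1.293345
SE(z) = 1/√(n−3) = 1/√8 = 0.353553
95% ⇒ z* = 1.960; margin = 1.960·0.353553 = 0.692964
CI on z-scale: (0.600381, 1.986309)
Back-transform: tanh(0.600381) = 0.537321, tanh(1.986309) = 0.963047

(0.537, 0.963)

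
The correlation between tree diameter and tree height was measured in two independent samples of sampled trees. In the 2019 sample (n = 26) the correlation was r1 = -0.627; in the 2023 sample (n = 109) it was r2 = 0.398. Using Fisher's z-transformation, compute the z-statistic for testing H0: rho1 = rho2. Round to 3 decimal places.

z1 = atanh(-0.627) = -0.736457,  z2 = atanh(0.398) = 0.421270
SE = √(1/(n1−3) + 1/(n2−3)) = √(1/23 + 1/106) = √(0.0434783 + 0.0094340) = √0.0529123 = 0.230027
z = (z1 − z2)/SE = (-0.736457 − 0.421270) / 0.230027 = -1.157727 / 0.230027 = -5.033

-5.033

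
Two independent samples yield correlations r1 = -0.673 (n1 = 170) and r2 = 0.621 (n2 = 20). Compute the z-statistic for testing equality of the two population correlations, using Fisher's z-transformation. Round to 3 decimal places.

z1 = atanh(-0.673) = -0.816207,  z2 = atanh(0.621) = 0.726631
SE = √(1/(n1−3) + 1/(n2−3)) = √(1/167 + 1/17) = √(0.0059880 + 0.0588235) = √0.0648115 = 0.254581
z = (z1 − z2)/SE = (-0.816207 − 0.726631) / 0.254581 = -1.542838 / 0.254581 = -6.060

-6.060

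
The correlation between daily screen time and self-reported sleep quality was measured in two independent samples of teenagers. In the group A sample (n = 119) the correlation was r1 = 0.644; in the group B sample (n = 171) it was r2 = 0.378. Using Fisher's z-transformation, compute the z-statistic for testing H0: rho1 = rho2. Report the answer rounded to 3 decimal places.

3.042

Fisher z-transforms: z1 = atanh(0.644) = 0.764978, z2 = atanh(0.378) = 0.397724; difference d = 0.367254
Var(d) = 1/116 + 1/168 = 0.0086207 + 0.0059524 = 0.0145731
z = d/√Var(d) = 0.367254 / √0.0145731 = 0.367254 / 0.120719 = 3.042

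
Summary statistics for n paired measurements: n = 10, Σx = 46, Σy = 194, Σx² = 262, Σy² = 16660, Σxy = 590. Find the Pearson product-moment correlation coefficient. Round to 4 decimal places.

-0.3751

S_xy = nΣxy − ΣxΣy = 10·590 − 46·194 = 5900 − 8924 = -3024
S_xx = nΣx² − (Σx)² = 10·262 − 46² = 2620 − 2116 = 504
S_yy = nΣy² − (Σy)² = 10·16660 − 194² = 166600 − 37636 = 128964
r = S_xy / √(S_xx·S_yy) = -3024 / √(504·128964) = -3024 / √64997856 = -3024 / 8062.1248 = -0.3751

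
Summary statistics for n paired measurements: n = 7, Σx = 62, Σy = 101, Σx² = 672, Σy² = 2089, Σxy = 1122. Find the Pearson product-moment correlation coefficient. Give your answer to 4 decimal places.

Numerator: nΣxy − (Σx)(Σy) = 7·1122 − (62)(101) = 1592
Denominator: √[(nΣx²−(Σx)²)(nΣy²−(Σy)²)]
  nΣx²−(Σx)² = 7·672 − 3844 = 860;  nΣy²−(Σy)² = 7·2089 − 10201 = 4422
  √(860·4422) = √3802920 = 1950.1077
r = 1592 / 1950.1077 = 0.8164

0.8164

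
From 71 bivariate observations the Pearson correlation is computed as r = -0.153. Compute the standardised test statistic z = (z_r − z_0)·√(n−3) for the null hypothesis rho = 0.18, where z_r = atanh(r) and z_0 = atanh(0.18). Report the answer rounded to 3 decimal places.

Fisher z: atanh(-0.153) = -0.154211, atanh(0.18) = 0.181983
z = (z_r − z_0)·√(n−3) = (-0.154211 − 0.181983)·√68 = -0.336194 · 8.246211 = -2.772

-2.772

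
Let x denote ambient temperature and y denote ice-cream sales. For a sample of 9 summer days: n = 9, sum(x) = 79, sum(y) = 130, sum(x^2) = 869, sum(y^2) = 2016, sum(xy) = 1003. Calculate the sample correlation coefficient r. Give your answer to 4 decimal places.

-0.8866

Numerator: nΣxy − (Σx)(Σy) = 9·1003 − (79)(130) = -1243
Denominator: √[(nΣx²−(Σx)²)(nΣy²−(Σy)²)]
  nΣx²−(Σx)² = 9·869 − 6241 = 1580;  nΣy²−(Σy)² = 9·2016 − 16900 = 1244
  √(1580·1244) = √1965520 = 1401.9700
r = -1243 / 1401.9700 = -0.8866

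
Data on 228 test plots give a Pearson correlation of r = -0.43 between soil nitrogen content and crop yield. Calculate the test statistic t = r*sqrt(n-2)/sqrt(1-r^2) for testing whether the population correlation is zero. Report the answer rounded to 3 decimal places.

1 − r² = 1 − 0.1849 = 0.8151;  √(1−r²) = 0.902829
√(n−2) = √226 = 15.033296
t = r·√(n−2)/√(1−r²) = -0.43 · 15.033296 / 0.902829 = -7.160

-7.160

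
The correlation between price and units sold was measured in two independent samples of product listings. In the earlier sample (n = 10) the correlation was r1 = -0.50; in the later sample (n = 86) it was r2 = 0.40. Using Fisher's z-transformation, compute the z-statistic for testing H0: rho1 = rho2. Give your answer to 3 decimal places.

z1 = atanh(-0.50) = -0.549306,  z2 = atanh(0.40) = 0.423649
SE = √(1/(n1−3) + 1/(n2−3)) = √(1/7 + 1/83) = √(0.1428571 + 0.0120482) = √0.1549053 = 0.393580
z = (z1 − z2)/SE = (-0.549306 − 0.423649) / 0.393580 = -0.972955 / 0.393580 = -2.472

-2.472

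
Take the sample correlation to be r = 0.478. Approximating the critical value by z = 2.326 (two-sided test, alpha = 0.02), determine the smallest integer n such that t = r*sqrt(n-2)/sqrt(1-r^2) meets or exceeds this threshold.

21

r√(n−2)/√(1−r²) ≥ 2.326  ⇔  n−2 ≥ (2.326)²·(1−r²)/r²
(1−r²)/r² = (1−0.228484)/0.228484 = 3.3767
n ≥ 2 + 5.410276·3.3767 = 2 + 18.2689 = 20.2689
⌈20.2689⌉ = 21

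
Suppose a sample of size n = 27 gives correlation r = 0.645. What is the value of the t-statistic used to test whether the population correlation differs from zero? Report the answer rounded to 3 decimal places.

4.220

1 − r² = 1 − 0.416025 = 0.583975;  √(1−r²) = 0.764183
√(n−2) = √25 = 5.000000
t = r·√(n−2)/√(1−r²) = 0.645 · 5.000000 / 0.764183 = 4.220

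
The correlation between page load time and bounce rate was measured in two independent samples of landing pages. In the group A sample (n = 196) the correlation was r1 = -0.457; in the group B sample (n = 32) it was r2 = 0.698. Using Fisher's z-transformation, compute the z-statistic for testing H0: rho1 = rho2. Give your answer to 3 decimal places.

Fisher z-transforms: z1 = atanh(-0.457) = -0.493513, z2 = atanh(0.698) = 0.863390; difference d = -1.356903
Var(d) = 1/193 + 1/29 = 0.0051813 + 0.0344828 = 0.0396641
z = d/√Var(d) = -1.356903 / √0.0396641 = -1.356903 / 0.199158 = -6.813

-6.813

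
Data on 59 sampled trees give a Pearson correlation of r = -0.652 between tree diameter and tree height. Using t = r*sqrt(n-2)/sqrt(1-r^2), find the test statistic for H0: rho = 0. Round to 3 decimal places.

1 − r² = 1 − 0.425104 = 0.574896;  √(1−r²) = 0.758219
√(n−2) = √57 = 7.549834
t = r·√(n−2)/√(1−r²) = -0.652 · 7.549834 / 0.758219 = -6.492

-6.492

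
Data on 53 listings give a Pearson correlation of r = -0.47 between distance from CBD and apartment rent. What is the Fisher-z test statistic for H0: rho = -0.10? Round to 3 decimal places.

Fisher z: atanh(-0.47) = -0.510070, atanh(-0.10) = -0.100335
z = (z_r − z_0)·√(n−3) = (-0.510070 − (-0.100335))·√50 = -0.409735 · 7.071068 = -2.897

-2.897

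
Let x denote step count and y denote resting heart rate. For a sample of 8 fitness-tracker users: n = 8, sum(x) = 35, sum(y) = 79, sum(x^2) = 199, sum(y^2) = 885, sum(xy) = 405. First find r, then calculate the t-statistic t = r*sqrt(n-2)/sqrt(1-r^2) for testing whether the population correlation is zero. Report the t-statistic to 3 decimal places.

Numerator: nΣxy − (Σx)(Σy) = 8·405 − (35)(79) = 475
Denominator: √[(nΣx²−(Σx)²)(nΣy²−(Σy)²)]
  nΣx²−(Σx)² = 8·199 − 1225 = 367;  nΣy²−(Σy)² = 8·885 − 6241 = 839
  √(367·839) = √307913 = 554.8991
r = 475 / 554.8991 = 0.8560
t = r·√(n−2)/√(1−r²) = 0.8560·√6 / √(1−0.732736) = 2.096763 / 0.516976 = 4.056

4.056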